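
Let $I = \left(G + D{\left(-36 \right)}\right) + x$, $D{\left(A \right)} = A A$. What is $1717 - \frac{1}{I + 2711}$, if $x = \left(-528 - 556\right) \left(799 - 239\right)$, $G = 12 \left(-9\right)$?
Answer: $\frac{1035593098}{603141} \approx 1717.0$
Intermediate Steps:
$D{\left(A \right)} = A^{2}$
$G = -108$
$x = -607040$ ($x = \left(-1084\right) 560 = -607040$)
$I = -605852$ ($I = \left(-108 + \left(-36\right)^{2}\right) - 607040 = \left(-108 + 1296\right) - 607040 = 1188 - 607040 = -605852$)
$1717 - \frac{1}{I + 2711} = 1717 - \frac{1}{-605852 + 2711} = 1717 - \frac{1}{-603141} = 1717 - - \frac{1}{603141} = 1717 + \frac{1}{603141} = \frac{1035593098}{603141}$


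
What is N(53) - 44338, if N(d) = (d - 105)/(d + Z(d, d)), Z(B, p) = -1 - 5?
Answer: -2083938/47 ≈ -44339.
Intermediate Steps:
Z(B, p) = -6
N(d) = (-105 + d)/(-6 + d) (N(d) = (d - 105)/(d - 6) = (-105 + d)/(-6 + d))
N(53) - 44338 = (-105 + 53)/(-6 + 53) - 44338 = -52/47 - 44338 = -2083938/47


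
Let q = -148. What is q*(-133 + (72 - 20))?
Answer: 11988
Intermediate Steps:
q*(-133 + (72 - 20)) = -148*(-133 + (72 - 20)) = -148*(-133 + 52) = -148*(-81) = 11988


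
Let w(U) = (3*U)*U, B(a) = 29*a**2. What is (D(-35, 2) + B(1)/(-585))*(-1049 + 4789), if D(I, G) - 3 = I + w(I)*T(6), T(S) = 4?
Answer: 6418401748/117 ≈ 5.4858e+7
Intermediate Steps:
w(U) = 3*U**2
D(I, G) = 3 + I + 12*I**2 (D(I, G) = 3 + (I + (3*I**2)*4) = 3 + (I + 12*I**2) = 3 + I + 12*I**2)
(D(-35, 2) + B(1)/(-585))*(-1049 + 4789) = ((3 - 35 + 12*(-35)**2) + (29*1**2)/(-585))*(-1049 + 4789) = ((3 - 35 + 12*1225) + (29*1)*(-1/585))*3740 = ((3 - 35 + 14700) + 29*(-1/585))*3740 = (14668 - 29/585)*3740 = (8580751/585)*3740 = 6418401748/117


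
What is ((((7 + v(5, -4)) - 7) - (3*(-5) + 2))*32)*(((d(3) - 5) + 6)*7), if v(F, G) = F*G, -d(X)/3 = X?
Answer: 12544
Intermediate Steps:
d(X) = -3*X
((((7 + v(5, -4)) - 7) - (3*(-5) + 2))*32)*(((d(3) - 5) + 6)*7) = ((((7 + 5*(-4)) - 7) - (3*(-5) + 2))*32)*(((-3*3 - 5) + 6)*7) = ((((7 - 20) - 7) - (-15 + 2))*32)*(((-9 - 5) + 6)*7) = (((-13 - 7) - 1*(-13))*32)*((-14 + 6)*7) = ((-20 + 13)*32)*(-8*7) = -7*32*(-56) = -224*(-56) = 12544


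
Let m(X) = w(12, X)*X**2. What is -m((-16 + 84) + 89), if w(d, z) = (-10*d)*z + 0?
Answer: 464387160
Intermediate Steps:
w(d, z) = -10*d*z (w(d, z) = -10*d*z + 0 = -10*d*z)
m(X) = -120*X**3 (m(X) = (-10*12*X)*X**2 = (-120*X)*X**2 = -120*X**3)
-m((-16 + 84) + 89) = -(-120)*((-16 + 84) + 89)**3 = -(-120)*(68 + 89)**3 = -(-120)*157**3 = -(-120)*3869893 = -1*(-464387160) = 464387160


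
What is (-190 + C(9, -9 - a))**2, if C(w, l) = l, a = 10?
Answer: 43681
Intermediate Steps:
(-190 + C(9, -9 - a))**2 = (-190 + (-9 - 1*10))**2 = (-190 + (-9 - 10))**2 = (-190 - 19)**2 = (-209)**2 = 43681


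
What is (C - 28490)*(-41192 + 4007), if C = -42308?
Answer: 2632623630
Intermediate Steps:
(C - 28490)*(-41192 + 4007) = (-42308 - 28490)*(-41192 + 4007) = -70798*(-37185) = 2632623630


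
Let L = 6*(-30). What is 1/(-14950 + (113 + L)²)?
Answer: -1/10461 ≈ -9.5593e-5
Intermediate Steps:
L = -180
1/(-14950 + (113 + L)²) = 1/(-14950 + (113 - 180)²) = 1/(-14950 + (-67)²) = 1/(-14950 + 4489) = 1/(-10461) = -1/10461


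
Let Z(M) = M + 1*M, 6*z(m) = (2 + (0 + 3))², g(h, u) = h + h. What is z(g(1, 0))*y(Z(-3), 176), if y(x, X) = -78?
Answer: -325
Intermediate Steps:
g(h, u) = 2*h
z(m) = 25/6 (z(m) = (2 + (0 + 3))²/6 = (2 + 3)²/6 = (⅙)*5² = (⅙)*25 = 25/6)
Z(M) = 2*M (Z(M) = M + M = 2*M)
z(g(1, 0))*y(Z(-3), 176) = (25/6)*(-78) = -325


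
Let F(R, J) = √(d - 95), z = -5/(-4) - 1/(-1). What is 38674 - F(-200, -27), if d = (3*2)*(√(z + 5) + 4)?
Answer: 38674 - √(-71 + 3*√29) ≈ 38674.0 - 7.4057*I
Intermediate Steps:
z = 9/4 (z = -5*(-¼) - 1*(-1) = 5/4 + 1 = 9/4 ≈ 2.2500)
d = 24 + 3*√29 (d = (3*2)*(√(9/4 + 5) + 4) = 6*(√(29/4) + 4) = 6*(√29/2 + 4) = 6*(4 + √29/2) = 24 + 3*√29 ≈ 40.156)
F(R, J) = √(-71 + 3*√29) (F(R, J) = √((24 + 3*√29) - 95) = √(-71 + 3*√29))
38674 - F(-200, -27) = 38674 - √(-71 + 3*√29)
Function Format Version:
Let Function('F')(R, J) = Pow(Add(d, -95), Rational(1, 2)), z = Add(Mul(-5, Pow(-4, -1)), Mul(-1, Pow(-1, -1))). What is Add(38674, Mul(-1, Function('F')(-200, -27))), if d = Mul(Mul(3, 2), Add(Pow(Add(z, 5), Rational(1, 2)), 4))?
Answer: Add(38674, Mul(-1, Pow(Add(-71, Mul(3, Pow(29, Rational(1, 2)))), Rational(1, 2)))) ≈ Add(38674., Mul(-7.4057, I))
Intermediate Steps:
z = Rational(9, 4) (z = Add(Mul(-5, Rational(-1, 4)), Mul(-1, -1)) = Add(Rational(5, 4), 1) = Rational(9, 4) ≈ 2.2500)
d = Add(24, Mul(3, Pow(29, Rational(1, 2)))) (d = Mul(Mul(3, 2), Add(Pow(Add(Rational(9, 4), 5), Rational(1, 2)), 4)) = Mul(6, Add(Pow(Rational(29, 4), Rational(1, 2)), 4)) = Mul(6, Add(Mul(Rational(1, 2), Pow(29, Rational(1, 2))), 4)) = Mul(6, Add(4, Mul(Rational(1, 2), Pow(29, Rational(1, 2))))) = Add(24, Mul(3, Pow(29, Rational(1, 2)))) ≈ 40.156)
Function('F')(R, J) = Pow(Add(-71, Mul(3, Pow(29, Rational(1, 2)))), Rational(1, 2)) (Function('F')(R, J) = Pow(Add(Add(24, Mul(3, Pow(29, Rational(1, 2)))), -95), Rational(1, 2)) = Pow(Add(-71, Mul(3, Pow(29, Rational(1, 2)))), Rational(1, 2)))
Add(38674, Mul(-1, Function('F')(-200, -27))) = Add(38674, Mul(-1, Pow(Add(-71, Mul(3, Pow(29, Rational(1, 2)))), Rational(1, 2))))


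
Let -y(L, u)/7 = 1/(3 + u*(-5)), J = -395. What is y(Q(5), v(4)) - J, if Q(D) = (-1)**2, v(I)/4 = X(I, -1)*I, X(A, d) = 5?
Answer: 156822/397 ≈ 395.02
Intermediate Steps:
v(I) = 20*I (v(I) = 4*(5*I) = 20*I)
Q(D) = 1
y(L, u) = -7/(3 - 5*u) (y(L, u) = -7/(3 + u*(-5)) = -7/(3 - 5*u))
y(Q(5), v(4)) - J = 7/(-3 + 5*(20*4)) - 1*(-395) = 7/(-3 + 5*80) + 395 = 7/(-3 + 400) + 395 = 7/397 + 395 = 156822/397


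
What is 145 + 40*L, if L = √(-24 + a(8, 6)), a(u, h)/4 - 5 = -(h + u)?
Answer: 145 + 80*I*√15 ≈ 145.0 + 309.84*I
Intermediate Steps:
a(u, h) = 20 - 4*h - 4*u (a(u, h) = 20 + 4*(-(h + u)) = 20 + 4*(-h - u) = 20 + (-4*h - 4*u) = 20 - 4*h - 4*u)
L = 2*I*√15 (L = √(-24 + (20 - 4*6 - 4*8)) = √(-24 + (20 - 24 - 32)) = √(-24 - 36) = √(-60) = 2*I*√15 ≈ 7.746*I)
145 + 40*L = 145 + 40*(2*I*√15) = 145 + 80*I*√15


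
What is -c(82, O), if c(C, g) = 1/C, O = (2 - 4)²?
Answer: -1/82 ≈ -0.012195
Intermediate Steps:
O = 4 (O = (-2)² = 4)
-c(82, O) = -1/82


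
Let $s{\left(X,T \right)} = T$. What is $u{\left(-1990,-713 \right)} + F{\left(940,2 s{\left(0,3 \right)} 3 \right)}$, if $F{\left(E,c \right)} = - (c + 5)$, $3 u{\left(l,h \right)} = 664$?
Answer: $\frac{595}{3} \approx 198.33$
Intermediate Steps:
$u{\left(l,h \right)} = \frac{664}{3}$ ($u{\left(l,h \right)} = \frac{1}{3} \cdot 664 = \frac{664}{3}$)
$F{\left(E,c \right)} = -5 - c$ ($F{\left(E,c \right)} = - (5 + c) = -5 - c$)
$u{\left(-1990,-713 \right)} + F{\left(940,2 s{\left(0,3 \right)} 3 \right)} = \frac{664}{3} - \left(5 + 2 \cdot 3 \cdot 3\right) = \frac{664}{3} - \left(5 + 6 \cdot 3\right) = \frac{664}{3} - 23 = \frac{595}{3}$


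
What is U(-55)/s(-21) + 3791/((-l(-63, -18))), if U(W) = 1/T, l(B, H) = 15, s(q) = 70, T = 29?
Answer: -1539143/6090 ≈ -252.73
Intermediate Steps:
U(W) = 1/29
U(-55)/s(-21) + 3791/((-l(-63, -18))) = (1/29)/70 + 3791/((-1*15)) = (1/29)*(1/70) + 3791/(-15) = 1/2030 + 3791*(-1/15) = 1/2030 - 3791/15 = -1539143/6090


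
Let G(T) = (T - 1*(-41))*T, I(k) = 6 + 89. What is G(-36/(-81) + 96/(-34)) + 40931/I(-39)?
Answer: 753820559/2223855 ≈ 338.97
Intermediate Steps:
I(k) = 95
G(T) = T*(41 + T) (G(T) = (T + 41)*T = (41 + T)*T = T*(41 + T))
G(-36/(-81) + 96/(-34)) + 40931/I(-39) = (-36/(-81) + 96/(-34))*(41 + (-36/(-81) + 96/(-34))) + 40931/95 = (-36*(-1/81) + 96*(-1/34))*(41 + (-36*(-1/81) + 96*(-1/34))) + 40931*(1/95) = (4/9 - 48/17)*(41 + (4/9 - 48/17)) + 40931/95 = -364*(41 - 364/153)/153 + 40931/95 = -364/153*5909/153 + 40931/95 = -2150876/23409 + 40931/95 = 753820559/2223855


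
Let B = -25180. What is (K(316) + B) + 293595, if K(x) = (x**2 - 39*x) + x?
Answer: 356263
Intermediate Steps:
K(x) = x**2 - 38*x
(K(316) + B) + 293595 = (316*(-38 + 316) - 25180) + 293595 = (316*278 - 25180) + 293595 = (87848 - 25180) + 293595 = 62668 + 293595 = 356263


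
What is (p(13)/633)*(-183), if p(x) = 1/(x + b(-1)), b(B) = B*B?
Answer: -61/2954 ≈ -0.020650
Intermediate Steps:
b(B) = B²
p(x) = 1/(1 + x) (p(x) = 1/(x + (-1)²) = 1/(x + 1) = 1/(1 + x))
(p(13)/633)*(-183) = (1/((1 + 13)*633))*(-183) = ((1/633)/14)*(-183) = ((1/14)*(1/633))*(-183) = (1/8862)*(-183) = -61/2954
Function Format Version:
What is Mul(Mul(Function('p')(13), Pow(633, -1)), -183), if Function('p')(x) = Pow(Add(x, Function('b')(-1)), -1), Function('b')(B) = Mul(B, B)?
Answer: Rational(-61, 2954) ≈ -0.020650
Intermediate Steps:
Function('b')(B) = Pow(B, 2)
Function('p')(x) = Pow(Add(1, x), -1) (Function('p')(x) = Pow(Add(x, Pow(-1, 2)), -1) = Pow(Add(x, 1), -1) = Pow(Add(1, x), -1))
Mul(Mul(Function('p')(13), Pow(633, -1)), -183) = Mul(Mul(Pow(Add(1, 13), -1), Pow(633, -1)), -183) = Mul(Mul(Pow(14, -1), Rational(1, 633)), -183) = Mul(Mul(Rational(1, 14), Rational(1, 633)), -183) = Mul(Rational(1, 8862), -183) = Rational(-61, 2954)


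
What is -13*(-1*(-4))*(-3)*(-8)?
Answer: -1248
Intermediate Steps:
-13*(-1*(-4))*(-3)*(-8) = -52*(-3)*(-8) = -13*(-12)*(-8) = 156*(-8) = -1248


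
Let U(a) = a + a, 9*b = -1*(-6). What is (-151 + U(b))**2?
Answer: 201601/9 ≈ 22400.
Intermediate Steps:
b = 2/3 (b = (-1*(-6))/9 = (1/9)*6 = 2/3 ≈ 0.66667)
U(a) = 2*a
(-151 + U(b))**2 = (-151 + 2*(2/3))**2 = (-151 + 4/3)**2 = (-449/3)**2 = 201601/9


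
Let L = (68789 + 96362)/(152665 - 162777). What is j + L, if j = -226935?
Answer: -2294931871/10112 ≈ -2.2695e+5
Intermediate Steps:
L = -165151/10112 (L = 165151/(-10112) = 165151*(-1/10112) = -165151/10112 ≈ -16.332)
j + L = -226935 - 165151/10112 = -2294931871/10112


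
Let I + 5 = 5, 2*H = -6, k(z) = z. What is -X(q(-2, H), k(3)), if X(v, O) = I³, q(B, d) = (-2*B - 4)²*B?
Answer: 0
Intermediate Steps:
H = -3 (H = (½)*(-6) = -3)
I = 0 (I = -5 + 5 = 0)
q(B, d) = B*(-4 - 2*B)² (q(B, d) = (-4 - 2*B)²*B = B*(-4 - 2*B)²)
X(v, O) = 0 (X(v, O) = 0³ = 0)
-X(q(-2, H), k(3)) = -1*0 = 0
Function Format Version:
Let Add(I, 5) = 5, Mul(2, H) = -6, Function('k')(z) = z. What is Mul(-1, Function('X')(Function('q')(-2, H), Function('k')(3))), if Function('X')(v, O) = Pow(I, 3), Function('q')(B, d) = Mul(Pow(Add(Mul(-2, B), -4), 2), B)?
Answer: 0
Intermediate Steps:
H = -3 (H = Mul(Rational(1, 2), -6) = -3)
I = 0 (I = Add(-5, 5) = 0)
Function('q')(B, d) = Mul(B, Pow(Add(-4, Mul(-2, B)), 2)) (Function('q')(B, d) = Mul(Pow(Add(-4, Mul(-2, B)), 2), B) = Mul(B, Pow(Add(-4, Mul(-2, B)), 2)))
Function('X')(v, O) = 0 (Function('X')(v, O) = Pow(0, 3) = 0)
Mul(-1, Function('X')(Function('q')(-2, H), Function('k')(3))) = Mul(-1, 0) = 0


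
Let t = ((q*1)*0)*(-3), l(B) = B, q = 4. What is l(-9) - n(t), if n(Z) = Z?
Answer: -9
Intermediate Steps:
t = 0 (t = ((4*1)*0)*(-3) = (4*0)*(-3) = 0*(-3) = 0)
l(-9) - n(t) = -9 - 1*0 = -9 + 0 = -9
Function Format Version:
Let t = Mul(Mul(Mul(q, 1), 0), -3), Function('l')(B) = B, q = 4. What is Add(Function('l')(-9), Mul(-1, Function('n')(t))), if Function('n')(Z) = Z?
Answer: -9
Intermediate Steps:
t = 0 (t = Mul(Mul(Mul(4, 1), 0), -3) = Mul(Mul(4, 0), -3) = Mul(0, -3) = 0)
Add(Function('l')(-9), Mul(-1, Function('n')(t))) = Add(-9, Mul(-1, 0)) = Add(-9, 0) = -9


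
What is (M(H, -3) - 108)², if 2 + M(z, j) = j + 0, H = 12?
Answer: 12769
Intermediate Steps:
M(z, j) = -2 + j (M(z, j) = -2 + (j + 0) = -2 + j)
(M(H, -3) - 108)² = ((-2 - 3) - 108)² = (-5 - 108)² = (-113)² = 12769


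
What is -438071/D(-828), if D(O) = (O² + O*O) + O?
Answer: -438071/1370340 ≈ -0.31968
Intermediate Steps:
D(O) = O + 2*O² (D(O) = (O² + O²) + O = 2*O² + O = O + 2*O²)
-438071/D(-828) = -438071*(-1/(828*(1 + 2*(-828)))) = -438071*(-1/(828*(1 - 1656))) = -438071/((-828*(-1655))) = -438071/1370340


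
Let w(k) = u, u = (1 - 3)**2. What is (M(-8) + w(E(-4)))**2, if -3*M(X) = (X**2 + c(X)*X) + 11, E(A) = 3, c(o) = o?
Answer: 16129/9 ≈ 1792.1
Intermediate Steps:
u = 4 (u = (-2)**2 = 4)
M(X) = -11/3 - 2*X**2/3 (M(X) = -((X**2 + X*X) + 11)/3 = -((X**2 + X**2) + 11)/3 = -(2*X**2 + 11)/3 = -(11 + 2*X**2)/3 = -11/3 - 2*X**2/3)
w(k) = 4
(M(-8) + w(E(-4)))**2 = ((-11/3 - 2/3*(-8)**2) + 4)**2 = ((-11/3 - 2/3*64) + 4)**2 = ((-11/3 - 128/3) + 4)**2 = (-139/3 + 4)**2 = (-127/3)**2 = 16129/9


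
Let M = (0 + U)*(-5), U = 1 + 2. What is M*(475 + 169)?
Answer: -9660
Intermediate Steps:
U = 3
M = -15 (M = (0 + 3)*(-5) = 3*(-5) = -15)
M*(475 + 169) = -15*(475 + 169) = -15*644 = -9660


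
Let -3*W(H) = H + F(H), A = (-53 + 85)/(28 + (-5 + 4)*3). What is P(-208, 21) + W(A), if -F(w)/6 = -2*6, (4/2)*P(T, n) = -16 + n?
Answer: -3289/150 ≈ -21.927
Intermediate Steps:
P(T, n) = -8 + n/2 (P(T, n) = (-16 + n)/2 = -8 + n/2)
F(w) = 72 (F(w) = -(-12)*6 = -6*(-12) = 72)
A = 32/25 (A = 32/(28 - 1*3) = 32/(28 - 3) = 32/25 ≈ 1.2800)
W(H) = -24 - H/3 (W(H) = -(H + 72)/3 = -(72 + H)/3 = -24 - H/3)
P(-208, 21) + W(A) = (-8 + (½)*21) + (-24 - ⅓*32/25) = (-8 + 21/2) + (-24 - 32/75) = 5/2 - 1832/75 = -3289/150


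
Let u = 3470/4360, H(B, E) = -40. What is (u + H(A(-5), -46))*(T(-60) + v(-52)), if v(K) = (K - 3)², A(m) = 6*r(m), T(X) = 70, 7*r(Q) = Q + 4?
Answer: -52902835/436 ≈ -1.2134e+5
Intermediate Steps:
r(Q) = 4/7 + Q/7 (r(Q) = (Q + 4)/7 = (4 + Q)/7 = 4/7 + Q/7)
A(m) = 24/7 + 6*m/7 (A(m) = 6*(4/7 + m/7) = 24/7 + 6*m/7)
v(K) = (-3 + K)²
u = 347/436 (u = 3470*(1/4360) = 347/436 ≈ 0.79587)
(u + H(A(-5), -46))*(T(-60) + v(-52)) = (347/436 - 40)*(70 + (-3 - 52)²) = -17093*(70 + (-55)²)/436 = -17093*(70 + 3025)/436 = -17093/436*3095 = -52902835/436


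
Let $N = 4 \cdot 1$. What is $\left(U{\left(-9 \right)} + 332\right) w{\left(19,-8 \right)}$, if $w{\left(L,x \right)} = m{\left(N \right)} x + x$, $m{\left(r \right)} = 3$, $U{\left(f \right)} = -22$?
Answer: $-9920$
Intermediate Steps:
$N = 4$
$w{\left(L,x \right)} = 4 x$ ($w{\left(L,x \right)} = 3 x + x = 4 x$)
$\left(U{\left(-9 \right)} + 332\right) w{\left(19,-8 \right)} = \left(-22 + 332\right) 4 \left(-8\right) = 310 \left(-32\right) = -9920$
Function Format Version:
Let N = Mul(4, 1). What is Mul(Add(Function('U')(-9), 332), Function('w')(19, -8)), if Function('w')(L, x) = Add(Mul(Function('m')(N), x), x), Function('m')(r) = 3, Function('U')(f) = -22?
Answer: -9920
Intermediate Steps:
N = 4
Function('w')(L, x) = Mul(4, x) (Function('w')(L, x) = Add(Mul(3, x), x) = Mul(4, x))
Mul(Add(Function('U')(-9), 332), Function('w')(19, -8)) = Mul(Add(-22, 332), Mul(4, -8)) = Mul(310, -32) = -9920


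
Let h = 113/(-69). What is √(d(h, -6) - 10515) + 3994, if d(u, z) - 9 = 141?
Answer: 3994 + I*√10365 ≈ 3994.0 + 101.81*I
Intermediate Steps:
h = -113/69 (h = 113*(-1/69) = -113/69 ≈ -1.6377)
d(u, z) = 150 (d(u, z) = 9 + 141 = 150)
√(d(h, -6) - 10515) + 3994 = √(150 - 10515) + 3994 = √(-10365) + 3994 = I*√10365 + 3994 = 3994 + I*√10365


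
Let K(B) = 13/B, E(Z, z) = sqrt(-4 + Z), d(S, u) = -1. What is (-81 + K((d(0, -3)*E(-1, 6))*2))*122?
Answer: -9882 + 793*I*sqrt(5)/5 ≈ -9882.0 + 354.64*I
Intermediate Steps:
(-81 + K((d(0, -3)*E(-1, 6))*2))*122 = (-81 + 13/((-sqrt(-4 - 1)*2)))*122 = (-81 + 13/((-sqrt(-5)*2)))*122 = (-81 + 13/((-I*sqrt(5)*2)))*122 = (-81 + 13/((-2*I*sqrt(5))))*122 = (-81 + 13*(I*sqrt(5)/10))*122 = (-81 + 13*I*sqrt(5)/10)*122 = -9882 + 793*I*sqrt(5)/5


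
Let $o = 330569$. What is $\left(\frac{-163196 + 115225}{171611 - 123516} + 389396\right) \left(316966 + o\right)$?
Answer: $\frac{2425400963714043}{9619} \approx 2.5215 \cdot 10^{11}$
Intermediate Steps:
$\left(\frac{-163196 + 115225}{171611 - 123516} + 389396\right) \left(316966 + o\right) = \left(\frac{-163196 + 115225}{171611 - 123516} + 389396\right) \left(316966 + 330569\right) = \left(- \frac{47971}{48095} + 389396\right) 647535 = \frac{18727952649}{48095} \cdot 647535 = \frac{2425400963714043}{9619}$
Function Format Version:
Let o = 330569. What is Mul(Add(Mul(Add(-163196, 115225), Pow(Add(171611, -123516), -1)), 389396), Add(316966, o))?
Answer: Rational(2425400963714043, 9619) ≈ 2.5215e+11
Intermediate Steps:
Mul(Add(Mul(Add(-163196, 115225), Pow(Add(171611, -123516), -1)), 389396), Add(316966, o)) = Mul(Add(Mul(Add(-163196, 115225), Pow(Add(171611, -123516), -1)), 389396), Add(316966, 330569)) = Mul(Add(Mul(-47971, Pow(48095, -1)), 389396), 647535) = Mul(Add(Mul(-47971, Rational(1, 48095)), 389396), 647535) = Mul(Add(Rational(-47971, 48095), 389396), 647535) = Mul(Rational(18727952649, 48095), 647535) = Rational(2425400963714043, 9619)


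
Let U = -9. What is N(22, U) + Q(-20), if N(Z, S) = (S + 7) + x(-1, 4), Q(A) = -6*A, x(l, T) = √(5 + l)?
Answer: 120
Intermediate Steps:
N(Z, S) = 9 + S (N(Z, S) = (S + 7) + √(5 - 1) = (7 + S) + √4 = (7 + S) + 2 = 9 + S)
N(22, U) + Q(-20) = (9 - 9) - 6*(-20) = 0 + 120 = 120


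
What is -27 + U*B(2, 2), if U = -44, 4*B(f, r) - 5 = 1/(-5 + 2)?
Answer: -235/3 ≈ -78.333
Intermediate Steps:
B(f, r) = 7/6 (B(f, r) = 5/4 + 1/(4*(-5 + 2)) = 5/4 + (¼)/(-3) = 5/4 + (¼)*(-⅓) = 5/4 - 1/12 = 7/6)
-27 + U*B(2, 2) = -27 - 44*7/6 = -27 - 154/3 = -235/3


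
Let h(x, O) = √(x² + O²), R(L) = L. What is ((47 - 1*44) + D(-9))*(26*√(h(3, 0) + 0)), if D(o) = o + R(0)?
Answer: -156*√3 ≈ -270.20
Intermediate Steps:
h(x, O) = √(O² + x²)
D(o) = o (D(o) = o + 0 = o)
((47 - 1*44) + D(-9))*(26*√(h(3, 0) + 0)) = ((47 - 1*44) - 9)*(26*√(√(0² + 3²) + 0)) = ((47 - 44) - 9)*(26*√(√(0 + 9) + 0)) = (3 - 9)*(26*√(√9 + 0)) = -156*√(3 + 0) = -156*√3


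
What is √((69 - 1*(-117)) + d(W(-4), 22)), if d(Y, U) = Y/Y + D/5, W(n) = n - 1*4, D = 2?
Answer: √4685/5 ≈ 13.689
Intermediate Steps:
W(n) = -4 + n (W(n) = n - 4 = -4 + n)
d(Y, U) = 7/5 (d(Y, U) = Y/Y + 2/5 = 1 + 2*(⅕) = 1 + ⅖ = 7/5)
√((69 - 1*(-117)) + d(W(-4), 22)) = √((69 - 1*(-117)) + 7/5) = √((69 + 117) + 7/5) = √(186 + 7/5) = √(937/5) = √4685/5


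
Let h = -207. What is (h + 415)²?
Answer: 43264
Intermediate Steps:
(h + 415)² = (-207 + 415)² = 208² = 43264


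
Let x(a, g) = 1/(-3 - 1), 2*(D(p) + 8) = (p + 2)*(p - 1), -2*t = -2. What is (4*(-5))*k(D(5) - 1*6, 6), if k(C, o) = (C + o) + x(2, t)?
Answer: -115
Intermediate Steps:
t = 1 (t = -½*(-2) = 1)
D(p) = -8 + (-1 + p)*(2 + p)/2 (D(p) = -8 + ((p + 2)*(p - 1))/2 = -8 + ((2 + p)*(-1 + p))/2 = -8 + ((-1 + p)*(2 + p))/2 = -8 + (-1 + p)*(2 + p)/2)
x(a, g) = -¼ (x(a, g) = 1/(-4) = -¼)
k(C, o) = -¼ + C + o (k(C, o) = (C + o) - ¼ = -¼ + C + o)
(4*(-5))*k(D(5) - 1*6, 6) = (4*(-5))*(-¼ + ((-9 + (½)*5 + (½)*5²) - 1*6) + 6) = -20*(-¼ + ((-9 + 5/2 + (½)*25) - 6) + 6) = -20*(-¼ + ((-9 + 5/2 + 25/2) - 6) + 6) = -20*(-¼ + (6 - 6) + 6) = -20*(-¼ + 0 + 6) = -20*23/4 = -115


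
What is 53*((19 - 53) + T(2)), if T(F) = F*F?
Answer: -1590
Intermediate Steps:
T(F) = F²
53*((19 - 53) + T(2)) = 53*((19 - 53) + 2²) = 53*(-34 + 4) = 53*(-30) = -1590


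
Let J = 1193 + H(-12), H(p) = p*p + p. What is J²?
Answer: 1755625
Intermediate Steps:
H(p) = p + p² (H(p) = p² + p = p + p²)
J = 1325 (J = 1193 - 12*(1 - 12) = 1193 - 12*(-11) = 1193 + 132 = 1325)
J² = 1325² = 1755625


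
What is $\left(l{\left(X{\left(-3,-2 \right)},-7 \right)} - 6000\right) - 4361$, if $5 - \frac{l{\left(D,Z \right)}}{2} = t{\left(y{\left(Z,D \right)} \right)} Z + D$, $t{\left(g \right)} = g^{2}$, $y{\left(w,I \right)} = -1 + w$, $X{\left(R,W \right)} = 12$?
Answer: $-9479$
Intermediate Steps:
$l{\left(D,Z \right)} = 10 - 2 D - 2 Z \left(-1 + Z\right)^{2}$ ($l{\left(D,Z \right)} = 10 - 2 \left(\left(-1 + Z\right)^{2} Z + D\right) = 10 - 2 \left(Z \left(-1 + Z\right)^{2} + D\right) = 10 - 2 \left(D + Z \left(-1 + Z\right)^{2}\right) = 10 - \left(2 D + 2 Z \left(-1 + Z\right)^{2}\right) = 10 - 2 D - 2 Z \left(-1 + Z\right)^{2}$)
$\left(l{\left(X{\left(-3,-2 \right)},-7 \right)} - 6000\right) - 4361 = \left(\left(10 - 24 - - 14 \left(-1 - 7\right)^{2}\right) - 6000\right) - 4361 = \left(\left(10 - 24 - - 14 \left(-8\right)^{2}\right) - 6000\right) - 4361 = \left(\left(10 - 24 - \left(-14\right) 64\right) - 6000\right) - 4361 = \left(\left(10 - 24 + 896\right) - 6000\right) - 4361 = \left(882 - 6000\right) - 4361 = -5118 - 4361 = -9479$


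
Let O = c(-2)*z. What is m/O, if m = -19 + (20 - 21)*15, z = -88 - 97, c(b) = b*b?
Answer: 17/370 ≈ 0.045946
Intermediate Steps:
c(b) = b²
z = -185
O = -740 (O = (-2)²*(-185) = 4*(-185) = -740)
m = -34 (m = -19 - 1*15 = -19 - 15 = -34)
m/O = -34/(-740) = -34*(-1/740) = 17/370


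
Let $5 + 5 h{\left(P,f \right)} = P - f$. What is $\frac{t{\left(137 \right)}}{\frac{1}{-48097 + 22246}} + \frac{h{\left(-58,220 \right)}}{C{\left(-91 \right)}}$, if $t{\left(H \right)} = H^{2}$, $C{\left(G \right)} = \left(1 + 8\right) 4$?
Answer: $- \frac{87335535703}{180} \approx -4.852 \cdot 10^{8}$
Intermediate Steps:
$h{\left(P,f \right)} = -1 - \frac{f}{5} + \frac{P}{5}$ ($h{\left(P,f \right)} = -1 + \frac{P - f}{5} = -1 + \left(- \frac{f}{5} + \frac{P}{5}\right) = -1 - \frac{f}{5} + \frac{P}{5}$)
$C{\left(G \right)} = 36$ ($C{\left(G \right)} = 9 \cdot 4 = 36$)
$\frac{t{\left(137 \right)}}{\frac{1}{-48097 + 22246}} + \frac{h{\left(-58,220 \right)}}{C{\left(-91 \right)}} = \frac{137^{2}}{\frac{1}{-48097 + 22246}} + \frac{-1 - 44 + \frac{1}{5} \left(-58\right)}{36} = \frac{18769}{\frac{1}{-25851}} + \left(-1 - 44 - \frac{58}{5}\right) \frac{1}{36} = \frac{18769}{- \frac{1}{25851}} - \frac{283}{180} = 18769 \left(-25851\right) - \frac{283}{180} = -485197419 - \frac{283}{180} = - \frac{87335535703}{180}$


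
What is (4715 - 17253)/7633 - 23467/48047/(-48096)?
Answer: -28973490279845/17638859352096 ≈ -1.6426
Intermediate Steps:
(4715 - 17253)/7633 - 23467/48047/(-48096) = -12538*1/7633 - 23467*1/48047*(-1/48096) = -12538/7633 - 23467/48047*(-1/48096) = -12538/7633 + 23467/2310868512 = -28973490279845/17638859352096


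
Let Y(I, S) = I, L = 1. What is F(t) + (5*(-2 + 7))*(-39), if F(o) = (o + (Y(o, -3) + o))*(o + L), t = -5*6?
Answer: 1635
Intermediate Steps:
t = -30
F(o) = 3*o*(1 + o) (F(o) = (o + (o + o))*(o + 1) = (o + 2*o)*(1 + o) = (3*o)*(1 + o) = 3*o*(1 + o))
F(t) + (5*(-2 + 7))*(-39) = 3*(-30)*(1 - 30) + (5*(-2 + 7))*(-39) = 3*(-30)*(-29) + (5*5)*(-39) = 2610 + 25*(-39) = 2610 - 975 = 1635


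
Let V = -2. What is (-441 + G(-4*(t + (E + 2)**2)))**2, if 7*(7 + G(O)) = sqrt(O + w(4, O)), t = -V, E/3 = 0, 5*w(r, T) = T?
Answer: 49172336/245 - 1536*I*sqrt(5)/5 ≈ 2.007e+5 - 686.92*I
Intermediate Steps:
w(r, T) = T/5
E = 0 (E = 3*0 = 0)
t = 2 (t = -1*(-2) = 2)
G(O) = -7 + sqrt(30)*sqrt(O)/35 (G(O) = -7 + sqrt(O + O/5)/7 = -7 + sqrt(6*O/5)/7 = -7 + (sqrt(30)*sqrt(O)/5)/7 = -7 + sqrt(30)*sqrt(O)/35)
(-441 + G(-4*(t + (E + 2)**2)))**2 = (-441 + (-7 + sqrt(30)*sqrt(-4*(2 + (0 + 2)**2))/35))**2 = (-441 + (-7 + sqrt(30)*sqrt(-4*(2 + 2**2))/35))**2 = (-441 + (-7 + sqrt(30)*sqrt(-4*(2 + 4))/35))**2 = (-441 + (-7 + sqrt(30)*sqrt(-4*6)/35))**2 = (-441 + (-7 + sqrt(30)*sqrt(-24)/35))**2 = (-441 + (-7 + sqrt(30)*(2*I*sqrt(6))/35))**2 = (-441 + (-7 + 12*I*sqrt(5)/35))**2 = (-448 + 12*I*sqrt(5)/35)**2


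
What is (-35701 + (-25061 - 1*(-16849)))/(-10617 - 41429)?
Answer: 43913/52046 ≈ 0.84373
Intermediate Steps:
(-35701 + (-25061 - 1*(-16849)))/(-10617 - 41429) = (-35701 + (-25061 + 16849))/(-52046) = (-35701 - 8212)*(-1/52046) = -43913*(-1/52046) = 43913/52046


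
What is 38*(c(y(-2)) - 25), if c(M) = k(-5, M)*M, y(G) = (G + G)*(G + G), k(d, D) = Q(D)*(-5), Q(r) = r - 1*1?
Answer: -46550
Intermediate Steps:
Q(r) = -1 + r (Q(r) = r - 1 = -1 + r)
k(d, D) = 5 - 5*D (k(d, D) = (-1 + D)*(-5) = 5 - 5*D)
y(G) = 4*G² (y(G) = (2*G)*(2*G) = 4*G²)
c(M) = M*(5 - 5*M) (c(M) = (5 - 5*M)*M = M*(5 - 5*M))
38*(c(y(-2)) - 25) = 38*(5*(4*(-2)²)*(1 - 4*(-2)²) - 25) = 38*(5*(4*4)*(1 - 4*4) - 25) = 38*(5*16*(1 - 1*16) - 25) = 38*(5*16*(1 - 16) - 25) = 38*(5*16*(-15) - 25) = 38*(-1200 - 25) = 38*(-1225) = -46550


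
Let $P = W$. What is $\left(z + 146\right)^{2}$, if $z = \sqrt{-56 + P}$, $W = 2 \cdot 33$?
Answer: $\left(146 + \sqrt{10}\right)^{2} \approx 22249.0$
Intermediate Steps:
$W = 66$
$P = 66$
$z = \sqrt{10}$ ($z = \sqrt{-56 + 66} = \sqrt{10} \approx 3.1623$)
$\left(z + 146\right)^{2} = \left(\sqrt{10} + 146\right)^{2} = \left(146 + \sqrt{10}\right)^{2}$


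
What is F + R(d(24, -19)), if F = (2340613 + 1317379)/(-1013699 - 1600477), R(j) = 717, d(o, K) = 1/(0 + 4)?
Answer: 233838275/326772 ≈ 715.60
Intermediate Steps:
d(o, K) = ¼ (d(o, K) = 1/4 = ¼)
F = -457249/326772 (F = 3657992/(-2614176) = 3657992*(-1/2614176) = -457249/326772 ≈ -1.3993)
F + R(d(24, -19)) = -457249/326772 + 717 = 233838275/326772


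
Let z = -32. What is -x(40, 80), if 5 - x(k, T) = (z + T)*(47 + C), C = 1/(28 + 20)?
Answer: 2252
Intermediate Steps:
C = 1/48 ≈ 0.020833
x(k, T) = 4529/3 - 2257*T/48 (x(k, T) = 5 - (-32 + T)*(47 + 1/48) = 5 - (-32 + T)*2257/48 = 5 - (-4514/3 + 2257*T/48) = 5 + (4514/3 - 2257*T/48) = 4529/3 - 2257*T/48)
-x(40, 80) = -(4529/3 - 2257/48*80) = -(4529/3 - 11285/3) = -1*(-2252) = 2252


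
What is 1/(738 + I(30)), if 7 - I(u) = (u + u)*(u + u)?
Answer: -1/2855 ≈ -0.00035026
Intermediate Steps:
I(u) = 7 - 4*u² (I(u) = 7 - (u + u)*(u + u) = 7 - 2*u*2*u = 7 - 4*u²)
1/(738 + I(30)) = 1/(738 + (7 - 4*30²)) = 1/(738 + (7 - 4*900)) = 1/(738 + (7 - 3600)) = 1/(738 - 3593) = 1/(-2855) = -1/2855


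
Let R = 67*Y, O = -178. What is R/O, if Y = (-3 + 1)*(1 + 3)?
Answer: 268/89 ≈ 3.0112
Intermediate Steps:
Y = -8 (Y = -2*4 = -8)
R = -536 (R = 67*(-8) = -536)
R/O = -536/(-178) = -536*(-1/178) = 268/89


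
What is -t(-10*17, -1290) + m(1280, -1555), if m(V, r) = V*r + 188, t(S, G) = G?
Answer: -1988922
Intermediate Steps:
m(V, r) = 188 + V*r
-t(-10*17, -1290) + m(1280, -1555) = -1*(-1290) + (188 + 1280*(-1555)) = 1290 + (188 - 1990400) = 1290 - 1990212 = -1988922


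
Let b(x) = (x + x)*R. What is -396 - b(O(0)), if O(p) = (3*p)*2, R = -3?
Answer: -396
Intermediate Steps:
O(p) = 6*p
b(x) = -6*x (b(x) = (x + x)*(-3) = (2*x)*(-3) = -6*x)
-396 - b(O(0)) = -396 - (-6)*6*0 = -396 - (-6)*0 = -396 - 1*0 = -396 + 0 = -396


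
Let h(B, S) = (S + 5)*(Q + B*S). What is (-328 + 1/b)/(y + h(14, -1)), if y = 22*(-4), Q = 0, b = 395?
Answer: 129559/56880 ≈ 2.2778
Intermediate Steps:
h(B, S) = B*S*(5 + S) (h(B, S) = (S + 5)*(0 + B*S) = (5 + S)*(B*S) = B*S*(5 + S))
y = -88
(-328 + 1/b)/(y + h(14, -1)) = (-328 + 1/395)/(-88 + 14*(-1)*(5 - 1)) = (-328 + 1/395)/(-88 + 14*(-1)*4) = -129559/(395*(-88 - 56)) = -129559/395/(-144) = -129559/395*(-1/144) = 129559/56880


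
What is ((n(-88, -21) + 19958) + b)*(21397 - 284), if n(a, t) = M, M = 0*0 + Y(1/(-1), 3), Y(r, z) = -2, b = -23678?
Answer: -78582586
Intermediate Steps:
M = -2 (M = 0*0 - 2 = 0 - 2 = -2)
n(a, t) = -2
((n(-88, -21) + 19958) + b)*(21397 - 284) = ((-2 + 19958) - 23678)*(21397 - 284) = (19956 - 23678)*21113 = -3722*21113 = -78582586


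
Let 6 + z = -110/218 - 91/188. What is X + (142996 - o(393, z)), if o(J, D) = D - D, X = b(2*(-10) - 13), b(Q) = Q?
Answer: 142963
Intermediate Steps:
z = -143211/20492 (z = -6 + (-110/218 - 91/188) = -6 + (-110*1/218 - 91*1/188) = -6 + (-55/109 - 91/188) = -6 - 20259/20492 = -143211/20492 ≈ -6.9886)
X = -33 (X = 2*(-10) - 13 = -20 - 13 = -33)
o(J, D) = 0
X + (142996 - o(393, z)) = -33 + (142996 - 1*0) = -33 + (142996 + 0) = -33 + 142996 = 142963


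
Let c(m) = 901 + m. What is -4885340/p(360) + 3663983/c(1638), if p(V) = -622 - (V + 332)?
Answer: 8609175961/1668123 ≈ 5161.0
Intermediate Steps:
p(V) = -954 - V (p(V) = -622 - (332 + V) = -622 + (-332 - V) = -954 - V)
-4885340/p(360) + 3663983/c(1638) = -4885340/(-954 - 1*360) + 3663983/(901 + 1638) = -4885340/(-954 - 360) + 3663983/2539 = -4885340/(-1314) + 3663983*(1/2539) = -4885340*(-1/1314) + 3663983/2539 = 2442670/657 + 3663983/2539 = 8609175961/1668123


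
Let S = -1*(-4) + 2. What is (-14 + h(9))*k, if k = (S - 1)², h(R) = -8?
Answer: -550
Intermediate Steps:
S = 6 (S = 4 + 2 = 6)
k = 25 (k = (6 - 1)² = 5² = 25)
(-14 + h(9))*k = (-14 - 8)*25 = -22*25 = -550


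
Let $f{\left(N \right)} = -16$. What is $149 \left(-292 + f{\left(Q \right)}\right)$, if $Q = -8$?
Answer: $-45892$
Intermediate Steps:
$149 \left(-292 + f{\left(Q \right)}\right) = 149 \left(-292 - 16\right) = 149 \left(-308\right) = -45892$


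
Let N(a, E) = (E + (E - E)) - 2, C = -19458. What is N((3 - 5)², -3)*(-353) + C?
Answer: -17693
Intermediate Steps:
N(a, E) = -2 + E (N(a, E) = (E + 0) - 2 = E - 2 = -2 + E)
N((3 - 5)², -3)*(-353) + C = (-2 - 3)*(-353) - 19458 = -5*(-353) - 19458 = 1765 - 19458 = -17693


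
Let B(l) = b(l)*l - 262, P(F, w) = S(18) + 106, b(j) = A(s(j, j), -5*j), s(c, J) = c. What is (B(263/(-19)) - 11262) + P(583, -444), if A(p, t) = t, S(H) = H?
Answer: -4461245/361 ≈ -12358.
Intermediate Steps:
b(j) = -5*j
P(F, w) = 124 (P(F, w) = 18 + 106 = 124)
B(l) = -262 - 5*l² (B(l) = (-5*l)*l - 262 = -5*l² - 262 = -262 - 5*l²)
(B(263/(-19)) - 11262) + P(583, -444) = ((-262 - 5*(263/(-19))²) - 11262) + 124 = ((-262 - 5*(263*(-1/19))²) - 11262) + 124 = ((-262 - 5*(-263/19)²) - 11262) + 124 = ((-262 - 5*69169/361) - 11262) + 124 = ((-262 - 345845/361) - 11262) + 124 = (-440427/361 - 11262) + 124 = -4506009/361 + 124 = -4461245/361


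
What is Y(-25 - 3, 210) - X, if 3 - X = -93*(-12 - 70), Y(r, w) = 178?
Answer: 7801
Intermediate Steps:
X = -7623 (X = 3 - (-93)*(-12 - 70) = 3 - (-93)*(-82) = 3 - 1*7626 = 3 - 7626 = -7623)
Y(-25 - 3, 210) - X = 178 - 1*(-7623) = 178 + 7623 = 7801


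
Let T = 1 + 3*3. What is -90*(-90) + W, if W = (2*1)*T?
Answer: 8120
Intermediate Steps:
T = 10 (T = 1 + 9 = 10)
W = 20 (W = (2*1)*10 = 2*10 = 20)
-90*(-90) + W = -90*(-90) + 20 = 8100 + 20 = 8120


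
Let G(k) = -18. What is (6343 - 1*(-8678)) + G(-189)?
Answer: 15003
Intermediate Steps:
(6343 - 1*(-8678)) + G(-189) = (6343 - 1*(-8678)) - 18 = (6343 + 8678) - 18 = 15021 - 18 = 15003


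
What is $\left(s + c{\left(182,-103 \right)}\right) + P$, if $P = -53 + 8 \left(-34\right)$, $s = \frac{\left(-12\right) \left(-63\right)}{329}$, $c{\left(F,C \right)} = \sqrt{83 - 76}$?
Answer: $- \frac{15167}{47} + \sqrt{7} \approx -320.06$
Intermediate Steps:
$c{\left(F,C \right)} = \sqrt{7}$
$s = \frac{108}{47}$ ($s = 756 \cdot \frac{1}{329} = \frac{108}{47} \approx 2.2979$)
$P = -325$ ($P = -53 - 272 = -325$)
$\left(s + c{\left(182,-103 \right)}\right) + P = \left(\frac{108}{47} + \sqrt{7}\right) - 325 = - \frac{15167}{47} + \sqrt{7}$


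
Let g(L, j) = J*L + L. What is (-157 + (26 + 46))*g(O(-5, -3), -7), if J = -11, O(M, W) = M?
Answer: -4250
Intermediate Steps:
g(L, j) = -10*L (g(L, j) = -11*L + L = -10*L)
(-157 + (26 + 46))*g(O(-5, -3), -7) = (-157 + (26 + 46))*(-10*(-5)) = (-157 + 72)*50 = -85*50 = -4250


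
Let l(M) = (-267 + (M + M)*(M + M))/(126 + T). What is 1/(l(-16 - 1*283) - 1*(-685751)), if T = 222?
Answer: 348/238998685 ≈ 1.4561e-6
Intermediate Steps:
l(M) = -89/116 + M²/87 (l(M) = (-267 + (M + M)*(M + M))/(126 + 222) = (-267 + (2*M)*(2*M))/348 = (-267 + 4*M²)*(1/348) = -89/116 + M²/87)
1/(l(-16 - 1*283) - 1*(-685751)) = 1/((-89/116 + (-16 - 1*283)²/87) - 1*(-685751)) = 1/((-89/116 + (-16 - 283)²/87) + 685751) = 1/((-89/116 + (1/87)*(-299)²) + 685751) = 1/((-89/116 + (1/87)*89401) + 685751) = 1/((-89/116 + 89401/87) + 685751) = 1/(357337/348 + 685751) = 1/(238998685/348) = 348/238998685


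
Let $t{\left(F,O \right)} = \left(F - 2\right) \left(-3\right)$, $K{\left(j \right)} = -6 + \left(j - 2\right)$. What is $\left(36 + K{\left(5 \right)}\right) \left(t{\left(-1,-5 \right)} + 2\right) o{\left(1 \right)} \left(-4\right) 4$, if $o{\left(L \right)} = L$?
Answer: $-5808$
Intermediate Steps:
$K{\left(j \right)} = -8 + j$ ($K{\left(j \right)} = -6 + \left(j - 2\right) = -6 + \left(-2 + j\right) = -8 + j$)
$t{\left(F,O \right)} = 6 - 3 F$ ($t{\left(F,O \right)} = \left(-2 + F\right) \left(-3\right) = 6 - 3 F$)
$\left(36 + K{\left(5 \right)}\right) \left(t{\left(-1,-5 \right)} + 2\right) o{\left(1 \right)} \left(-4\right) 4 = \left(36 + \left(-8 + 5\right)\right) \left(\left(6 - -3\right) + 2\right) 1 \left(-4\right) 4 = \left(36 - 3\right) \left(\left(6 + 3\right) + 2\right) \left(\left(-4\right) 4\right) = 33 \left(9 + 2\right) \left(-16\right) = 33 \cdot 11 \left(-16\right) = 33 \left(-176\right) = -5808$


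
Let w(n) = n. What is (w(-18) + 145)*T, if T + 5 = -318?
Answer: -41021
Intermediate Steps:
T = -323 (T = -5 - 318 = -323)
(w(-18) + 145)*T = (-18 + 145)*(-323) = 127*(-323) = -41021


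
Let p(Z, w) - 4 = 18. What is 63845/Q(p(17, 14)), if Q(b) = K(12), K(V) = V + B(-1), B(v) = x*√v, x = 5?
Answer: 766140/169 - 319225*I/169 ≈ 4533.4 - 1888.9*I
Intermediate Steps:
p(Z, w) = 22 (p(Z, w) = 4 + 18 = 22)
B(v) = 5*√v
K(V) = V + 5*I (K(V) = V + 5*√(-1) = V + 5*I)
Q(b) = 12 + 5*I
63845/Q(p(17, 14)) = 63845/(12 + 5*I) = 63845*((12 - 5*I)/169) = 63845*(12 - 5*I)/169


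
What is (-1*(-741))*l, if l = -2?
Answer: -1482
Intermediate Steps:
(-1*(-741))*l = -1*(-741)*(-2) = 741*(-2) = -1482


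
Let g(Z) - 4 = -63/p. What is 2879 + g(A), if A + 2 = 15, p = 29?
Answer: 83544/29 ≈ 2880.8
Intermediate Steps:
A = 13 (A = -2 + 15 = 13)
g(Z) = 53/29 (g(Z) = 4 - 63/29 = 53/29)
2879 + g(A) = 2879 + 53/29 = 83544/29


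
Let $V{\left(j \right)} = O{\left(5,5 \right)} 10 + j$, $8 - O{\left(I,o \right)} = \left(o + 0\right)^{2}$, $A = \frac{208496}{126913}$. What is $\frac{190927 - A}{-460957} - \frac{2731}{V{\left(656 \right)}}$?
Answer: $- \frac{171543643198201}{28431697770126} \approx -6.0335$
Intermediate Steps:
$A = \frac{208496}{126913}$ ($A = 208496 \cdot \frac{1}{126913} = \frac{208496}{126913} \approx 1.6428$)
$O{\left(I,o \right)} = 8 - o^{2}$ ($O{\left(I,o \right)} = 8 - \left(o + 0\right)^{2} = 8 - o^{2}$)
$V{\left(j \right)} = -170 + j$ ($V{\left(j \right)} = \left(8 - 5^{2}\right) 10 + j = \left(8 - 25\right) 10 + j = \left(-17\right) 10 + j = -170 + j$)
$\frac{190927 - A}{-460957} - \frac{2731}{V{\left(656 \right)}} = \frac{190927 - \frac{208496}{126913}}{-460957} - \frac{2731}{-170 + 656} = \left(190927 - \frac{208496}{126913}\right) \left(- \frac{1}{460957}\right) - \frac{2731}{486} = \frac{24230909855}{126913} \left(- \frac{1}{460957}\right) - \frac{2731}{486} = - \frac{24230909855}{58501435741} - \frac{2731}{486} = - \frac{171543643198201}{28431697770126}$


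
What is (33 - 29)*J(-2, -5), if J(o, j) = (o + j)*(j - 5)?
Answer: 280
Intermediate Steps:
J(o, j) = (-5 + j)*(j + o) (J(o, j) = (j + o)*(-5 + j) = (-5 + j)*(j + o))
(33 - 29)*J(-2, -5) = (33 - 29)*((-5)**2 - 5*(-5) - 5*(-2) - 5*(-2)) = 4*(25 + 25 + 10 + 10) = 4*70 = 280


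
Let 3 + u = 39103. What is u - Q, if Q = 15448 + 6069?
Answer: 17583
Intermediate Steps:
u = 39100 (u = -3 + 39103 = 39100)
Q = 21517
u - Q = 39100 - 1*21517 = 39100 - 21517 = 17583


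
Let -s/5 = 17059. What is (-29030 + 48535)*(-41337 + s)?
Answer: -2469957160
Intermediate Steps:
s = -85295 (s = -5*17059 = -85295)
(-29030 + 48535)*(-41337 + s) = (-29030 + 48535)*(-41337 - 85295) = 19505*(-126632) = -2469957160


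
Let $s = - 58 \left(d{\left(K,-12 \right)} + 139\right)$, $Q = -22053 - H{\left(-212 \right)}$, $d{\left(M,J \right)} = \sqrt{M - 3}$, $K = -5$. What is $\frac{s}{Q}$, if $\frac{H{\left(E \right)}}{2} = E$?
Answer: $\frac{8062}{21629} + \frac{116 i \sqrt{2}}{21629} \approx 0.37274 + 0.0075847 i$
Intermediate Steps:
$H{\left(E \right)} = 2 E$
$d{\left(M,J \right)} = \sqrt{-3 + M}$
$Q = -21629$ ($Q = -22053 - 2 \left(-212\right) = -22053 - -424 = -22053 + 424 = -21629$)
$s = -8062 - 116 i \sqrt{2}$ ($s = - 58 \left(\sqrt{-3 - 5} + 139\right) = - 58 \left(\sqrt{-8} + 139\right) = - 58 \left(2 i \sqrt{2} + 139\right) = - 58 \left(139 + 2 i \sqrt{2}\right) = -8062 - 116 i \sqrt{2} \approx -8062.0 - 164.05 i$)
$\frac{s}{Q} = \frac{-8062 - 116 i \sqrt{2}}{-21629} = \left(-8062 - 116 i \sqrt{2}\right) \left(- \frac{1}{21629}\right) = \frac{8062}{21629} + \frac{116 i \sqrt{2}}{21629}$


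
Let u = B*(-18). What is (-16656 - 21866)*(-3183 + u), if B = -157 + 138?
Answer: 109441002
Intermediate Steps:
B = -19
u = 342 (u = -19*(-18) = 342)
(-16656 - 21866)*(-3183 + u) = (-16656 - 21866)*(-3183 + 342) = -38522*(-2841) = 109441002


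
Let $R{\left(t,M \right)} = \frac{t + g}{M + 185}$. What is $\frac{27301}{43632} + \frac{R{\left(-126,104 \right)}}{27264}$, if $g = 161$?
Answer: $\frac{4481545567}{7162280064} \approx 0.62572$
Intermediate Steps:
$R{\left(t,M \right)} = \frac{161 + t}{185 + M}$ ($R{\left(t,M \right)} = \frac{t + 161}{M + 185} = \frac{161 + t}{185 + M}$)
$\frac{27301}{43632} + \frac{R{\left(-126,104 \right)}}{27264} = \frac{27301}{43632} + \frac{\frac{1}{185 + 104} \left(161 - 126\right)}{27264} = 27301 \cdot \frac{1}{43632} + \frac{1}{289} \cdot 35 \cdot \frac{1}{27264} = \frac{27301}{43632} + \frac{1}{289} \cdot 35 \cdot \frac{1}{27264} = \frac{27301}{43632} + \frac{35}{289} \cdot \frac{1}{27264} = \frac{27301}{43632} + \frac{35}{7879296} = \frac{4481545567}{7162280064}$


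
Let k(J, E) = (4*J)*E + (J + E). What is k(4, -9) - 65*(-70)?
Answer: 4401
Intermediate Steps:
k(J, E) = E + J + 4*E*J (k(J, E) = 4*E*J + (E + J) = E + J + 4*E*J)
k(4, -9) - 65*(-70) = (-9 + 4 + 4*(-9)*4) - 65*(-70) = (-9 + 4 - 144) + 4550 = -149 + 4550 = 4401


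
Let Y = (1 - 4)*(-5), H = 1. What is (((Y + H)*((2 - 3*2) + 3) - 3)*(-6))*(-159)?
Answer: -18126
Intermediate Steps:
Y = 15 (Y = -3*(-5) = 15)
(((Y + H)*((2 - 3*2) + 3) - 3)*(-6))*(-159) = (((15 + 1)*((2 - 3*2) + 3) - 3)*(-6))*(-159) = ((16*((2 - 6) + 3) - 3)*(-6))*(-159) = ((16*(-4 + 3) - 3)*(-6))*(-159) = ((16*(-1) - 3)*(-6))*(-159) = ((-16 - 3)*(-6))*(-159) = -19*(-6)*(-159) = 114*(-159) = -18126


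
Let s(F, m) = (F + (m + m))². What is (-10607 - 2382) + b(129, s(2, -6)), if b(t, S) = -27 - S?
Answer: -13116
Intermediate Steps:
s(F, m) = (F + 2*m)²
(-10607 - 2382) + b(129, s(2, -6)) = (-10607 - 2382) + (-27 - (2 + 2*(-6))²) = -12989 + (-27 - (2 - 12)²) = -12989 + (-27 - 1*(-10)²) = -12989 + (-27 - 1*100) = -12989 + (-27 - 100) = -12989 - 127 = -13116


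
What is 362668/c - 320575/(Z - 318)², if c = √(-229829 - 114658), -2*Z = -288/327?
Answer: -3808751575/1198128996 - 362668*I*√2847/31317 ≈ -3.1789 - 617.91*I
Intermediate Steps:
Z = 48/109 (Z = -(-144)/327 = -½*(-96/109) = 48/109 ≈ 0.44037)
c = 11*I*√2847 (c = √(-344487) = 11*I*√2847 ≈ 586.93*I)
362668/c - 320575/(Z - 318)² = 362668/((11*I*√2847)) - 320575/(48/109 - 318)² = 362668*(-I*√2847/31317) - 320575/((-34614/109)²) = -362668*I*√2847/31317 - 320575/1198128996/11881 = -362668*I*√2847/31317 - 320575*11881/1198128996 = -362668*I*√2847/31317 - 3808751575/1198128996 = -3808751575/1198128996 - 362668*I*√2847/31317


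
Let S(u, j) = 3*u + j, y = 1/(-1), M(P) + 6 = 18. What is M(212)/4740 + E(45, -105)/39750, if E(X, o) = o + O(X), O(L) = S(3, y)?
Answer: 287/3140250 ≈ 9.1394e-5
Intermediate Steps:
M(P) = 12 (M(P) = -6 + 18 = 12)
y = -1
S(u, j) = j + 3*u
O(L) = 8 (O(L) = -1 + 3*3 = -1 + 9 = 8)
E(X, o) = 8 + o (E(X, o) = o + 8 = 8 + o)
M(212)/4740 + E(45, -105)/39750 = 12/4740 + (8 - 105)/39750 = 12*(1/4740) - 97*1/39750 = 1/395 - 97/39750 = 287/3140250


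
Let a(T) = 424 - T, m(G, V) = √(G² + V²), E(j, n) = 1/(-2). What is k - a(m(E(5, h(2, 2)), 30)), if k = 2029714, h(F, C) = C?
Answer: 2029290 + √3601/2 ≈ 2.0293e+6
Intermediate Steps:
E(j, n) = -½
k - a(m(E(5, h(2, 2)), 30)) = 2029714 - (424 - √((-½)² + 30²)) = 2029714 - (424 - √(¼ + 900)) = 2029714 - (424 - √(3601/4)) = 2029714 - (424 - √3601/2) = 2029714 + (-424 + √3601/2) = 2029290 + √3601/2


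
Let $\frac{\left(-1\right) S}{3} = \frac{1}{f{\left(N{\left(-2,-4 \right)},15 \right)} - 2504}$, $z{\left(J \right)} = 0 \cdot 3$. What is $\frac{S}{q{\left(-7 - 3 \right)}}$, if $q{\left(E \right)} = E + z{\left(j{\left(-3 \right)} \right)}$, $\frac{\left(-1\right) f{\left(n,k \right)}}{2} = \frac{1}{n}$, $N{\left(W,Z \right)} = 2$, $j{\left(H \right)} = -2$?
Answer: $- \frac{1}{8350} \approx -0.00011976$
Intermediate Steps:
$f{\left(n,k \right)} = - \frac{2}{n}$
$z{\left(J \right)} = 0$
$q{\left(E \right)} = E$ ($q{\left(E \right)} = E + 0 = E$)
$S = \frac{1}{835}$ ($S = - \frac{3}{- \frac{2}{2} - 2504} = - \frac{3}{\left(-2\right) \frac{1}{2} - 2504} = - \frac{3}{-1 - 2504} = - \frac{3}{-2505} = \left(-3\right) \left(- \frac{1}{2505}\right) = \frac{1}{835} \approx 0.0011976$)
$\frac{S}{q{\left(-7 - 3 \right)}} = \frac{1}{835 \left(-7 - 3\right)} = \frac{1}{835 \left(-10\right)} = \frac{1}{835} \left(- \frac{1}{10}\right) = - \frac{1}{8350}$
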